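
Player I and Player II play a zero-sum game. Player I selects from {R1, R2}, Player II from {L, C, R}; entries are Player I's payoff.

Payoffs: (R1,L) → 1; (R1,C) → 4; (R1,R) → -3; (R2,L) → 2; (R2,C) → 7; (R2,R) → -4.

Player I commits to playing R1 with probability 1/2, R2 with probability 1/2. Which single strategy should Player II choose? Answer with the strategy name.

R

If Player II plays L, Player I's expected payoff is (1/2)·1 + (1/2)·2 = 3/2.
If Player II plays C, Player I's expected payoff is (1/2)·4 + (1/2)·7 = 11/2.
If Player II plays R, Player I's expected payoff is (1/2)·(-3) + (1/2)·(-4) = -7/2.
Player II minimizes Player I's payoff; the smallest is -7/2, so the best response is R.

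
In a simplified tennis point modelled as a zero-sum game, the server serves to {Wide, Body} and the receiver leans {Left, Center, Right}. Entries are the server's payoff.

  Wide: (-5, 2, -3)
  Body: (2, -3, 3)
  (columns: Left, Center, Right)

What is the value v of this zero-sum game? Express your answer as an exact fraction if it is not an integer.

Row minima: Wide → -5, Body → -3; maximin = -3.
Column maxima: Left → 2, Center → 2, Right → 3; minimax = 2.
-3 ≠ 2, so there is no saddle point; optimal play is mixed.
Right is strictly dominated by Left (it gives the server strictly more in every row), so the receiver never plays it.
On the remaining 2×2 (Wide, Body vs Left, Center):
Let the server play Wide with probability p. Expected payoff against Left: (-5)p + 2(1−p) = −7p + 2; against Center: 2p + (-3)(1−p) = 5p − 3.
Setting these equal: −7p + 2 = 5p − 3 ⇒ −12p = -5 ⇒ p = 5/12, and the value is (-7)·(5/12) + 2 = -11/12.
For the receiver: with q = P(Left), equating Wide's and Body's payoffs gives −7q + 2 = 5q − 3 ⇒ q = 5/12.

-11/12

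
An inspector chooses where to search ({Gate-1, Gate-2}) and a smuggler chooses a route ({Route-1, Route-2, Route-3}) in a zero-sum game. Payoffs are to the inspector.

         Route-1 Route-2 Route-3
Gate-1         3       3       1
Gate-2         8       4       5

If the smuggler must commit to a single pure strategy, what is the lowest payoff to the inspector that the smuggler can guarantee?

Column maxima: Route-1 → 8, Route-2 → 4, Route-3 → 5.
The smallest of these is 4.

4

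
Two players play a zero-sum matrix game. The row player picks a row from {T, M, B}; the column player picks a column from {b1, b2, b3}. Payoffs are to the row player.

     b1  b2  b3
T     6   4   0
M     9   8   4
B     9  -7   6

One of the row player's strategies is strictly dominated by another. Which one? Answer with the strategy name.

T

M gives a strictly higher payoff than T against every column: 9 > 6, 8 > 4, 4 > 0.
So T is strictly dominated and the row player never plays it.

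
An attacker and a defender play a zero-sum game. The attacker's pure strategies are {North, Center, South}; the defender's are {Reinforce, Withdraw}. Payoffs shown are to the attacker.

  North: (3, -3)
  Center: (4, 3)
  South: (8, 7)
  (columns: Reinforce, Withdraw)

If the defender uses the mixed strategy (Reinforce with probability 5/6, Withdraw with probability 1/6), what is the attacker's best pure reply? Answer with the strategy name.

South

Expected payoff of North: (5/6)·3 + (1/6)·(-3) = 2.
Expected payoff of Center: (5/6)·4 + (1/6)·3 = 23/6.
Expected payoff of South: (5/6)·8 + (1/6)·7 = 47/6.
The largest is 47/6, so the attacker's best response is South.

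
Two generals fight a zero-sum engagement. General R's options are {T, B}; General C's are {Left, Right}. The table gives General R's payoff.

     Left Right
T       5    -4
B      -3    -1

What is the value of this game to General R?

Row minima: T → -4, B → -3; maximin = -3.
Column maxima: Left → 5, Right → -1; minimax = -1.
-3 ≠ -1, so there is no saddle point; optimal play is mixed.
Let General R play T with probability p. Expected payoff against Left: 5p + (-3)(1−p) = 8p − 3; against Right: (-4)p + (-1)(1−p) = −3p − 1.
Setting these equal: 8p − 3 = −3p − 1 ⇒ 11p = 2 ⇒ p = 2/11, and the value is (8)·(2/11) − 3 = -17/11.
For General C: with q = P(Left), equating T's and B's payoffs gives 9q − 4 = −2q − 1 ⇒ q = 3/11.

-17/11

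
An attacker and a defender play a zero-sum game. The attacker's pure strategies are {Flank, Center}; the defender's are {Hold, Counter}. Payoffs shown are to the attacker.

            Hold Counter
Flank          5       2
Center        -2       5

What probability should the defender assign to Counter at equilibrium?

7/10

Row minima: Flank → 2, Center → -2; maximin = 2.
Column maxima: Hold → 5, Counter → 5; minimax = 5.
2 ≠ 5, so there is no saddle point; optimal play is mixed.
Let the attacker play Flank with probability p. Expected payoff against Hold: 5p + (-2)(1−p) = 7p − 2; against Counter: 2p + 5(1−p) = −3p + 5.
Setting these equal: 7p − 2 = −3p + 5 ⇒ 10p = 7 ⇒ p = 7/10, and the value is (7)·(7/10) − 2 = 29/10.
For the defender: with q = P(Hold), equating Flank's and Center's payoffs gives 3q + 2 = −7q + 5 ⇒ q = 3/10.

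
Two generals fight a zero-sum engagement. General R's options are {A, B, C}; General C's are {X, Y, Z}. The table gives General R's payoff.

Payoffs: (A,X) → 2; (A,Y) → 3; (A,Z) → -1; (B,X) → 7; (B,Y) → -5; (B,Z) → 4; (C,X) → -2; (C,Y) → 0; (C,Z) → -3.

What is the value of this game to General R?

Row minima: A → -1, B → -5, C → -3; maximin = -1.
Column maxima: X → 7, Y → 3, Z → 4; minimax = 3.
-1 ≠ 3, so there is no saddle point; optimal play is mixed.
C is strictly dominated by A, so General R never plays it.
X is strictly dominated by Z (it gives General R strictly more in every row), so General C never plays it.
On the remaining 2×2 (A, B vs Y, Z):
Let General R play A with probability p. Expected payoff against Y: 3p + (-5)(1−p) = 8p − 5; against Z: (-1)p + 4(1−p) = −5p + 4.
Setting these equal: 8p − 5 = −5p + 4 ⇒ 13p = 9 ⇒ p = 9/13, and the value is (8)·(9/13) − 5 = 7/13.
For General C: with q = P(Y), equating A's and B's payoffs gives 4q − 1 = −9q + 4 ⇒ q = 5/13.

7/13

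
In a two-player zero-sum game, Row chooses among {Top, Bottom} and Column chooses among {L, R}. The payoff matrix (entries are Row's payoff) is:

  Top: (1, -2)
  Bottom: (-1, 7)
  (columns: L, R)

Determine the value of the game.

Row minima: Top → -2, Bottom → -1; maximin = -1.
Column maxima: L → 1, R → 7; minimax = 1.
-1 ≠ 1, so there is no saddle point; optimal play is mixed.
Let Row play Top with probability p. Expected payoff against L: 1p + (-1)(1−p) = 2p − 1; against R: (-2)p + 7(1−p) = −9p + 7.
Setting these equal: 2p − 1 = −9p + 7 ⇒ 11p = 8 ⇒ p = 8/11, and the value is (2)·(8/11) − 1 = 5/11.
For Column: with q = P(L), equating Top's and Bottom's payoffs gives 3q − 2 = −8q + 7 ⇒ q = 9/11.

5/11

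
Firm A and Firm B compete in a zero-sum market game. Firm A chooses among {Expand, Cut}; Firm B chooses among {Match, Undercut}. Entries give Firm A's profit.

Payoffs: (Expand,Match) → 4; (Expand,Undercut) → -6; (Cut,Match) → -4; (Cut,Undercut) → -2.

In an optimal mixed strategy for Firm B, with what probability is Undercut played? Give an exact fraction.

Row minima: Expand → -6, Cut → -4; maximin = -4.
Column maxima: Match → 4, Undercut → -2; minimax = -2.
-4 ≠ -2, so there is no saddle point; optimal play is mixed.
Let Firm A play Expand with probability p. Expected payoff against Match: 4p + (-4)(1−p) = 8p − 4; against Undercut: (-6)p + (-2)(1−p) = −4p − 2.
Setting these equal: 8p − 4 = −4p − 2 ⇒ 12p = 2 ⇒ p = 1/6, and the value is (8)·(1/6) − 4 = -8/3.
For Firm B: with q = P(Match), equating Expand's and Cut's payoffs gives 10q − 6 = −2q − 2 ⇒ q = 1/3.

2/3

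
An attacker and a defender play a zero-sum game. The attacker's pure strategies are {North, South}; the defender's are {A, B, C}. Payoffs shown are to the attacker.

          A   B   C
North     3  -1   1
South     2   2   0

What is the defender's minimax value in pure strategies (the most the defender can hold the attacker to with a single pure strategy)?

Column maxima: A → 3, B → 2, C → 1.
The smallest of these is 1.

1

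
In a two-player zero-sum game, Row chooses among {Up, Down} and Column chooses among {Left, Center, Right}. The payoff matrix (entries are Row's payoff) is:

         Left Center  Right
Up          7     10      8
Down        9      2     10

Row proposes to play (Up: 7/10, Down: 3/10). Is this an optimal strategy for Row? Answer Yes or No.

Yes

Against Left this mix gives (7/10)·7 + (3/10)·9 = 38/5.
Against Center this mix gives (7/10)·10 + (3/10)·2 = 38/5.
Against Right this mix gives (7/10)·8 + (3/10)·10 = 43/5.
All of Column's active replies (Left, Center) yield 38/5, and no column does worse for Row. The mix makes Column indifferent and guarantees 38/5, so it is optimal.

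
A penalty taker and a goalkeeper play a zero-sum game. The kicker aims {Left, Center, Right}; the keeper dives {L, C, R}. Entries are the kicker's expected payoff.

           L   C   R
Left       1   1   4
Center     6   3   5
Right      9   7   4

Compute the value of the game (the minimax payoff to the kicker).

Row minima: Left → 1, Center → 3, Right → 4; maximin = 4.
Column maxima: L → 9, C → 7, R → 5; minimax = 5.
4 ≠ 5, so there is no saddle point; optimal play is mixed.
Left is strictly dominated by Center, so the kicker never plays it.
With Left eliminated, L is strictly dominated by C (it gives the kicker strictly more in every remaining row), so the keeper never plays it.
On the remaining 2×2 (Center, Right vs C, R):
Let the kicker play Center with probability p. Expected payoff against C: 3p + 7(1−p) = −4p + 7; against R: 5p + 4(1−p) = p + 4.
Setting these equal: −4p + 7 = p + 4 ⇒ −5p = -3 ⇒ p = 3/5, and the value is (-4)·(3/5) + 7 = 23/5.
For the keeper: with q = P(C), equating Center's and Right's payoffs gives −2q + 5 = 3q + 4 ⇒ q = 1/5.

23/5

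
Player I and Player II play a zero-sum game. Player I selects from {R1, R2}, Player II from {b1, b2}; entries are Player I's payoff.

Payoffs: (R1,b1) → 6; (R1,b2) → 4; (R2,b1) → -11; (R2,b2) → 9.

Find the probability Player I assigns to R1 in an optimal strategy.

10/11

Row minima: R1 → 4, R2 → -11; maximin = 4.
Column maxima: b1 → 6, b2 → 9; minimax = 6.
4 ≠ 6, so there is no saddle point; optimal play is mixed.
Let Player I play R1 with probability p. Expected payoff against b1: 6p + (-11)(1−p) = 17p − 11; against b2: 4p + 9(1−p) = −5p + 9.
Setting these equal: 17p − 11 = −5p + 9 ⇒ 22p = 20 ⇒ p = 10/11, and the value is (17)·(10/11) − 11 = 49/11.
For Player II: with q = P(b1), equating R1's and R2's payoffs gives 2q + 4 = −20q + 9 ⇒ q = 5/22.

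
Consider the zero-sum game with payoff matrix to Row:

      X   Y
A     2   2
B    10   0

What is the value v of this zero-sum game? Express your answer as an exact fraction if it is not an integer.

Row minima: A → 2, B → 0; maximin = 2.
Column maxima: X → 10, Y → 2; minimax = 2.
Since maximin = minimax = 2, there is a saddle point and the value is 2.

2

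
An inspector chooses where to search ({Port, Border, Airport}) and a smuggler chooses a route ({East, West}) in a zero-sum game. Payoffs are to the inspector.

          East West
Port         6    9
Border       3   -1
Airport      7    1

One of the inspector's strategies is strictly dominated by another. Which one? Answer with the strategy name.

Border

Port gives a strictly higher payoff than Border against every column: 6 > 3, 9 > -1.
So Border is strictly dominated and the inspector never plays it.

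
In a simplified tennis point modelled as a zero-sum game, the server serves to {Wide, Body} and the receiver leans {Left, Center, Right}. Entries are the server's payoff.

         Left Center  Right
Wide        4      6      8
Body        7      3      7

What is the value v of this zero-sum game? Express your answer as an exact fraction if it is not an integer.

5

Row minima: Wide → 4, Body → 3; maximin = 4.
Column maxima: Left → 7, Center → 6, Right → 8; minimax = 6.
4 ≠ 6, so there is no saddle point; optimal play is mixed.
Right is strictly dominated by Center (it gives the server strictly more in every row), so the receiver never plays it.
On the remaining 2×2 (Wide, Body vs Left, Center):
Let the server play Wide with probability p. Expected payoff against Left: 4p + 7(1−p) = −3p + 7; against Center: 6p + 3(1−p) = 3p + 3.
Setting these equal: −3p + 7 = 3p + 3 ⇒ −6p = -4 ⇒ p = 2/3, and the value is (-3)·(2/3) + 7 = 5.
For the receiver: with q = P(Left), equating Wide's and Body's payoffs gives −2q + 6 = 4q + 3 ⇒ q = 1/2.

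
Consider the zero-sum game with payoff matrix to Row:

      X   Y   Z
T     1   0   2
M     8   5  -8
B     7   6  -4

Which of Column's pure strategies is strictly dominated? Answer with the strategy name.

Y holds Row's payoff strictly below X in every row: 0 < 1, 5 < 8, 6 < 7.
So X is strictly dominated for Column.

X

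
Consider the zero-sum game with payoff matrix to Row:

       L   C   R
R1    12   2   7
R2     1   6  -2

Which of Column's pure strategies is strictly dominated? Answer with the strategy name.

L

R holds Row's payoff strictly below L in every row: 7 < 12, -2 < 1.
So L is strictly dominated for Column.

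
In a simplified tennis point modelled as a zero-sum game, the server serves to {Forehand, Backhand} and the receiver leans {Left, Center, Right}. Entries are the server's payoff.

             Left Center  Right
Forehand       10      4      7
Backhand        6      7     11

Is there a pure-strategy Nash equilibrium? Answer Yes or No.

Row minima: Forehand → 4, Backhand → 6; maximin = 6.
Column maxima: Left → 10, Center → 7, Right → 11; minimax = 7.
6 ≠ 7, so no pure-strategy equilibrium exists.

No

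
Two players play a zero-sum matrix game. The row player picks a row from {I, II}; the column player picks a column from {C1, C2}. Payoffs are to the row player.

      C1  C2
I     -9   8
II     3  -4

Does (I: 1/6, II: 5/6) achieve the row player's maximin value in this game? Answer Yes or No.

Against C1 this mix gives (1/6)·(-9) + (5/6)·3 = 1.
Against C2 this mix gives (1/6)·8 + (5/6)·(-4) = -2.
The column player will play C2, holding the row player to -2. Shifting weight toward the row that does better against C2 would raise this floor (the equalizing mix achieves -1/2 against both C2 and C1), so the proposed strategy is not optimal.

No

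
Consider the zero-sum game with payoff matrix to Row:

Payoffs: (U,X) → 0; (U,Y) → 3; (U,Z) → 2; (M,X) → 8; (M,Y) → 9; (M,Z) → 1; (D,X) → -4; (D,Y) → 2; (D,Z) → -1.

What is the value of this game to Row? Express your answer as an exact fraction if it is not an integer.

Row minima: U → 0, M → 1, D → -4; maximin = 1.
Column maxima: X → 8, Y → 9, Z → 2; minimax = 2.
1 ≠ 2, so there is no saddle point; optimal play is mixed.
D is strictly dominated by U, so Row never plays it.
Y is strictly dominated by X (it gives Row strictly more in every row), so Column never plays it.
On the remaining 2×2 (U, M vs X, Z):
Let Row play U with probability p. Expected payoff against X: 0p + 8(1−p) = −8p + 8; against Z: 2p + 1(1−p) = p + 1.
Setting these equal: −8p + 8 = p + 1 ⇒ −9p = -7 ⇒ p = 7/9, and the value is (-8)·(7/9) + 8 = 16/9.
For Column: with q = P(X), equating U's and M's payoffs gives −2q + 2 = 7q + 1 ⇒ q = 1/9.

16/9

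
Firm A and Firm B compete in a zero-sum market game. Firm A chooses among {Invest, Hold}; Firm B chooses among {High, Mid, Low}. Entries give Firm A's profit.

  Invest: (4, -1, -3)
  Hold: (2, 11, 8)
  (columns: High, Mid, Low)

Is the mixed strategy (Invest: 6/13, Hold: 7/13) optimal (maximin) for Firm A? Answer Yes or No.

Against High this mix gives (6/13)·4 + (7/13)·2 = 38/13.
Against Mid this mix gives (6/13)·(-1) + (7/13)·11 = 71/13.
Against Low this mix gives (6/13)·(-3) + (7/13)·8 = 38/13.
All of Firm B's active replies (High, Low) yield 38/13, and no column does worse for Firm A. The mix makes Firm B indifferent and guarantees 38/13, so it is optimal.

Yes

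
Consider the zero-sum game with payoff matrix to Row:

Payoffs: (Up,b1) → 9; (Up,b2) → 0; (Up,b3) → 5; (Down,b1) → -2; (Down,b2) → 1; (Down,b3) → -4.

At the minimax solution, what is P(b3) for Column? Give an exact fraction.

Row minima: Up → 0, Down → -4; maximin = 0.
Column maxima: b1 → 9, b2 → 1, b3 → 5; minimax = 1.
0 ≠ 1, so there is no saddle point; optimal play is mixed.
b1 is strictly dominated by b3 (it gives Row strictly more in every row), so Column never plays it.
On the remaining 2×2 (Up, Down vs b2, b3):
Let Row play Up with probability p. Expected payoff against b2: 0p + 1(1−p) = −p + 1; against b3: 5p + (-4)(1−p) = 9p − 4.
Setting these equal: −p + 1 = 9p − 4 ⇒ −10p = -5 ⇒ p = 1/2, and the value is (-1)·(1/2) + 1 = 1/2.
For Column: with q = P(b2), equating Up's and Down's payoffs gives −5q + 5 = 5q − 4 ⇒ q = 9/10.

1/10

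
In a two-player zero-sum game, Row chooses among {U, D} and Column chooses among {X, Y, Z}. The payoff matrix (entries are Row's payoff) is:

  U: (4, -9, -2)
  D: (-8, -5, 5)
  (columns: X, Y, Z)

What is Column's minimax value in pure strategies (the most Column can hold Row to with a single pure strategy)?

Column maxima: X → 4, Y → -5, Z → 5.
The smallest of these is -5.

-5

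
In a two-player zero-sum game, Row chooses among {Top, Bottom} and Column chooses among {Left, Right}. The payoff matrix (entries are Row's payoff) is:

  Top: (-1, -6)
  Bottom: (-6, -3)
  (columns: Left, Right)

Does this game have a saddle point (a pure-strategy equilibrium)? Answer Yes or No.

No

Row minima: Top → -6, Bottom → -6; maximin = -6.
Column maxima: Left → -1, Right → -3; minimax = -3.
-6 ≠ -3, so no pure-strategy equilibrium exists.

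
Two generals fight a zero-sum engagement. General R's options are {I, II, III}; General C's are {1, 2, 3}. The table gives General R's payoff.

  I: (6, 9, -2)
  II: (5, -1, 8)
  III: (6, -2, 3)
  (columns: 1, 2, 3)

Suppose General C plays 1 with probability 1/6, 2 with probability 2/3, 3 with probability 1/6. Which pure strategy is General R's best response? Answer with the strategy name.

Expected payoff of I: (1/6)·6 + (2/3)·9 + (1/6)·(-2) = 20/3.
Expected payoff of II: (1/6)·5 + (2/3)·(-1) + (1/6)·8 = 3/2.
Expected payoff of III: (1/6)·6 + (2/3)·(-2) + (1/6)·3 = 1/6.
The largest is 20/3, so General R's best response is I.

I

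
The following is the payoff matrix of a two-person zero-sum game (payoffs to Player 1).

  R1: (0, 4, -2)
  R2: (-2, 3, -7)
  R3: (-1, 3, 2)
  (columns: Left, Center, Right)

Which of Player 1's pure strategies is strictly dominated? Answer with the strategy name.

R1 gives a strictly higher payoff than R2 against every column: 0 > -2, 4 > 3, -2 > -7.
So R2 is strictly dominated and Player 1 never plays it.

R2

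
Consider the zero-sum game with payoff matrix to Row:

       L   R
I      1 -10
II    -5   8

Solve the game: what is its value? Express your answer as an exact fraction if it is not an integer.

-7/4

Row minima: I → -10, II → -5; maximin = -5.
Column maxima: L → 1, R → 8; minimax = 1.
-5 ≠ 1, so there is no saddle point; optimal play is mixed.
Let Row play I with probability p. Expected payoff against L: 1p + (-5)(1−p) = 6p − 5; against R: (-10)p + 8(1−p) = −18p + 8.
Setting these equal: 6p − 5 = −18p + 8 ⇒ 24p = 13 ⇒ p = 13/24, and the value is (6)·(13/24) − 5 = -7/4.
For Column: with q = P(L), equating I's and II's payoffs gives 11q − 10 = −13q + 8 ⇒ q = 3/4.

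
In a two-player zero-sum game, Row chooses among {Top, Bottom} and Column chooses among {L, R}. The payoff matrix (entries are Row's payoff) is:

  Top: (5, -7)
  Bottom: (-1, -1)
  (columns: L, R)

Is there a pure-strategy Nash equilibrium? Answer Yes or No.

Row minima: Top → -7, Bottom → -1; maximin = -1.
Column maxima: L → 5, R → -1; minimax = -1.
maximin = minimax = -1, so a saddle point exists.

Yes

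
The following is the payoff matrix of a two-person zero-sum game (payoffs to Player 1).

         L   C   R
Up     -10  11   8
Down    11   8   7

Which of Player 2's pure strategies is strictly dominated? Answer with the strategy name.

R holds Player 1's payoff strictly below C in every row: 8 < 11, 7 < 8.
So C is strictly dominated for Player 2.

C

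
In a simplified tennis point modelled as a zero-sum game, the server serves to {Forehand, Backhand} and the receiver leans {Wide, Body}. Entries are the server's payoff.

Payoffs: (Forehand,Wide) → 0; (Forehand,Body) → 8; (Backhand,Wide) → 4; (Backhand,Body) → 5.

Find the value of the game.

Row minima: Forehand → 0, Backhand → 4; maximin = 4.
Column maxima: Wide → 4, Body → 8; minimax = 4.
Since maximin = minimax = 4, there is a saddle point and the value is 4.

4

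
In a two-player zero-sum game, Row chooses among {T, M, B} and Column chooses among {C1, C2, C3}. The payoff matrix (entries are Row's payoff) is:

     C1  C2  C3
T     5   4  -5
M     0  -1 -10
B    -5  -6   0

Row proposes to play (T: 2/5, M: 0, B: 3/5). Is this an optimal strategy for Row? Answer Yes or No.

Yes

Against C1 this mix gives (2/5)·5 + (3/5)·(-5) = -1.
Against C2 this mix gives (2/5)·4 + (3/5)·(-6) = -2.
Against C3 this mix gives (2/5)·(-5) + (3/5)·0 = -2.
All of Column's active replies (C2, C3) yield -2, and no column does worse for Row. The mix makes Column indifferent and guarantees -2, so it is optimal.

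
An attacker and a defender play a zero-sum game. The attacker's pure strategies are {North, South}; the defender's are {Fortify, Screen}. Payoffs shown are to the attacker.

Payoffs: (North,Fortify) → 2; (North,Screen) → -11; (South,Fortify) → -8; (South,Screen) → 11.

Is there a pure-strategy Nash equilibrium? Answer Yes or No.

No

Row minima: North → -11, South → -8; maximin = -8.
Column maxima: Fortify → 2, Screen → 11; minimax = 2.
-8 ≠ 2, so no pure-strategy equilibrium exists.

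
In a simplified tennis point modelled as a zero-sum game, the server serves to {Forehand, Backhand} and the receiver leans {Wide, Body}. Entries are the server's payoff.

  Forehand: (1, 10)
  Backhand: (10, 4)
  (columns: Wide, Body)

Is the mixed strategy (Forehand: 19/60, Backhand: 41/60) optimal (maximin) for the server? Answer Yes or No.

Against Wide this mix gives (19/60)·1 + (41/60)·10 = 143/20.
Against Body this mix gives (19/60)·10 + (41/60)·4 = 59/10.
The receiver will play Body, holding the server to 59/10. Shifting weight toward the row that does better against Body would raise this floor (the equalizing mix achieves 32/5 against both Body and Wide), so the proposed strategy is not optimal.

No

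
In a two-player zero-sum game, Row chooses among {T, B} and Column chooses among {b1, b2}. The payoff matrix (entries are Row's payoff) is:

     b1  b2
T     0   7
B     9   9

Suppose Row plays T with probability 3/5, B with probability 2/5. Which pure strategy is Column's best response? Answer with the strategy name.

b1

If Column plays b1, Row's expected payoff is (3/5)·0 + (2/5)·9 = 18/5.
If Column plays b2, Row's expected payoff is (3/5)·7 + (2/5)·9 = 39/5.
Column minimizes Row's payoff; the smallest is 18/5, so the best response is b1.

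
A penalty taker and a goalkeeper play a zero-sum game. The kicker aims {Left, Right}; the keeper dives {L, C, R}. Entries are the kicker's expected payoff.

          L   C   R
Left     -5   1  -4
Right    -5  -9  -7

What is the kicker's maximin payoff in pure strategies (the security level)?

-5

Row minima: Left → -5, Right → -9.
The best of these is -5.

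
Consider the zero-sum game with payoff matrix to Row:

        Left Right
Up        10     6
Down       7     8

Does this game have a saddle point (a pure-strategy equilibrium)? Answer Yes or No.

No

Row minima: Up → 6, Down → 7; maximin = 7.
Column maxima: Left → 10, Right → 8; minimax = 8.
7 ≠ 8, so no pure-strategy equilibrium exists.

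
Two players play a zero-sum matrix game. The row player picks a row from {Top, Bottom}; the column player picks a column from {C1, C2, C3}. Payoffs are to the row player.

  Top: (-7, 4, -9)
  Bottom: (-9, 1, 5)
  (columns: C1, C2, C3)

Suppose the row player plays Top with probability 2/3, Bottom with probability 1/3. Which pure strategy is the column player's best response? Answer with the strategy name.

C1

If the column player plays C1, the row player's expected payoff is (2/3)·(-7) + (1/3)·(-9) = -23/3.
If the column player plays C2, the row player's expected payoff is (2/3)·4 + (1/3)·1 = 3.
If the column player plays C3, the row player's expected payoff is (2/3)·(-9) + (1/3)·5 = -13/3.
The column player minimizes the row player's payoff; the smallest is -23/3, so the best response is C1.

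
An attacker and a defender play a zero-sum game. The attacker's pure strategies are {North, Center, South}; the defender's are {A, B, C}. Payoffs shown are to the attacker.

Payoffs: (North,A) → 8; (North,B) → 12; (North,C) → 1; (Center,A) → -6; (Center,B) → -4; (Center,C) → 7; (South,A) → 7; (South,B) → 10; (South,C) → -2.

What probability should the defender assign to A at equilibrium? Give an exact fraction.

3/10

Row minima: North → 1, Center → -6, South → -2; maximin = 1.
Column maxima: A → 8, B → 12, C → 7; minimax = 7.
1 ≠ 7, so there is no saddle point; optimal play is mixed.
South is strictly dominated by North, so the attacker never plays it.
B is strictly dominated by A (it gives the attacker strictly more in every row), so the defender never plays it.
On the remaining 2×2 (North, Center vs A, C):
Let the attacker play North with probability p. Expected payoff against A: 8p + (-6)(1−p) = 14p − 6; against C: 1p + 7(1−p) = −6p + 7.
Setting these equal: 14p − 6 = −6p + 7 ⇒ 20p = 13 ⇒ p = 13/20, and the value is (14)·(13/20) − 6 = 31/10.
For the defender: with q = P(A), equating North's and Center's payoffs gives 7q + 1 = −13q + 7 ⇒ q = 3/10.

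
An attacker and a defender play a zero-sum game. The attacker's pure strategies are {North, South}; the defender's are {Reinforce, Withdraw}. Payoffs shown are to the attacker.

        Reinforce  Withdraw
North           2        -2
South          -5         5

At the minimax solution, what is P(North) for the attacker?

5/7

Row minima: North → -2, South → -5; maximin = -2.
Column maxima: Reinforce → 2, Withdraw → 5; minimax = 2.
-2 ≠ 2, so there is no saddle point; optimal play is mixed.
Let the attacker play North with probability p. Expected payoff against Reinforce: 2p + (-5)(1−p) = 7p − 5; against Withdraw: (-2)p + 5(1−p) = −7p + 5.
Setting these equal: 7p − 5 = −7p + 5 ⇒ 14p = 10 ⇒ p = 5/7, and the value is (7)·(5/7) − 5 = 0.
For the defender: with q = P(Reinforce), equating North's and South's payoffs gives 4q − 2 = −10q + 5 ⇒ q = 1/2.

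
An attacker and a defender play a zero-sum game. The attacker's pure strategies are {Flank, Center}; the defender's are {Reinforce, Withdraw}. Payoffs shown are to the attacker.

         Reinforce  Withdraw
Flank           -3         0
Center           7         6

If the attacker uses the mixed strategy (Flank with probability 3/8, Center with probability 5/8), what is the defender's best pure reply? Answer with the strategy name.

If the defender plays Reinforce, the attacker's expected payoff is (3/8)·(-3) + (5/8)·7 = 13/4.
If the defender plays Withdraw, the attacker's expected payoff is (3/8)·0 + (5/8)·6 = 15/4.
The defender minimizes the attacker's payoff; the smallest is 13/4, so the best response is Reinforce.

Reinforce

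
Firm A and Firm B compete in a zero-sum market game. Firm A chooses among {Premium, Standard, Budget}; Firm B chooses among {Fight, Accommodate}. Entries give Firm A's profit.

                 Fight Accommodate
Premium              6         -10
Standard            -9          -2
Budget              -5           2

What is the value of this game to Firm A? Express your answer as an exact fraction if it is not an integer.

Row minima: Premium → -10, Standard → -9, Budget → -5; maximin = -5.
Column maxima: Fight → 6, Accommodate → 2; minimax = 2.
-5 ≠ 2, so there is no saddle point; optimal play is mixed.
Standard is strictly dominated by Budget, so Firm A never plays it.
On the remaining 2×2 (Premium, Budget vs Fight, Accommodate):
Let Firm A play Premium with probability p. Expected payoff against Fight: 6p + (-5)(1−p) = 11p − 5; against Accommodate: (-10)p + 2(1−p) = −12p + 2.
Setting these equal: 11p − 5 = −12p + 2 ⇒ 23p = 7 ⇒ p = 7/23, and the value is (11)·(7/23) − 5 = -38/23.
For Firm B: with q = P(Fight), equating Premium's and Budget's payoffs gives 16q − 10 = −7q + 2 ⇒ q = 12/23.

-38/23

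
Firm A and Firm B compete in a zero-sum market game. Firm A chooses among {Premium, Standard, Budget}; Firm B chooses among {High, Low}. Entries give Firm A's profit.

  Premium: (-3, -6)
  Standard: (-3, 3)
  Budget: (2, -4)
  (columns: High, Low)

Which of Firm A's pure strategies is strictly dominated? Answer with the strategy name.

Budget gives a strictly higher payoff than Premium against every column: 2 > -3, -4 > -6.
So Premium is strictly dominated and Firm A never plays it.

Premium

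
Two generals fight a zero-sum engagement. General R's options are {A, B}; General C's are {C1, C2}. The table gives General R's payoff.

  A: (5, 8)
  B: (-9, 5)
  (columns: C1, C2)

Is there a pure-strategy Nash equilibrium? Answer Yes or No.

Row minima: A → 5, B → -9; maximin = 5.
Column maxima: C1 → 5, C2 → 8; minimax = 5.
maximin = minimax = 5, so a saddle point exists.

Yes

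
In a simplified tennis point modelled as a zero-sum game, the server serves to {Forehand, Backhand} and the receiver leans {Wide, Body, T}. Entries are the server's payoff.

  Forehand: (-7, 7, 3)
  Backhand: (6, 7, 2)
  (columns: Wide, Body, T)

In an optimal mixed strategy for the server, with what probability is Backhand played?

Row minima: Forehand → -7, Backhand → 2; maximin = 2.
Column maxima: Wide → 6, Body → 7, T → 3; minimax = 3.
2 ≠ 3, so there is no saddle point; optimal play is mixed.
Body is strictly dominated by Wide (it gives the server strictly more in every row), so the receiver never plays it.
On the remaining 2×2 (Forehand, Backhand vs Wide, T):
Let the server play Forehand with probability p. Expected payoff against Wide: (-7)p + 6(1−p) = −13p + 6; against T: 3p + 2(1−p) = p + 2.
Setting these equal: −13p + 6 = p + 2 ⇒ −14p = -4 ⇒ p = 2/7, and the value is (-13)·(2/7) + 6 = 16/7.
For the receiver: with q = P(Wide), equating Forehand's and Backhand's payoffs gives −10q + 3 = 4q + 2 ⇒ q = 1/14.

5/7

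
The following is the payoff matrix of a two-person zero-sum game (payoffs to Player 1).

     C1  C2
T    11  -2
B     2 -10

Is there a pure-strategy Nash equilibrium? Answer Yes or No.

Yes

Row minima: T → -2, B → -10; maximin = -2.
Column maxima: C1 → 11, C2 → -2; minimax = -2.
maximin = minimax = -2, so a saddle point exists.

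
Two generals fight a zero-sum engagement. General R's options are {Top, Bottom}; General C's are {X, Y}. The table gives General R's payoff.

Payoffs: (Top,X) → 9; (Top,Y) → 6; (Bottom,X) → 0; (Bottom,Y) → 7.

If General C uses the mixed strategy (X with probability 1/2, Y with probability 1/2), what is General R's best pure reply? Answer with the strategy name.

Top

Expected payoff of Top: (1/2)·9 + (1/2)·6 = 15/2.
Expected payoff of Bottom: (1/2)·0 + (1/2)·7 = 7/2.
The largest is 15/2, so General R's best response is Top.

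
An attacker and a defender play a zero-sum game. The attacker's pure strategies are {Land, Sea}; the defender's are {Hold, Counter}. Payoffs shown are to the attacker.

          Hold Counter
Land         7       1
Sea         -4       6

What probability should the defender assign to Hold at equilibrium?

Row minima: Land → 1, Sea → -4; maximin = 1.
Column maxima: Hold → 7, Counter → 6; minimax = 6.
1 ≠ 6, so there is no saddle point; optimal play is mixed.
Let the attacker play Land with probability p. Expected payoff against Hold: 7p + (-4)(1−p) = 11p − 4; against Counter: 1p + 6(1−p) = −5p + 6.
Setting these equal: 11p − 4 = −5p + 6 ⇒ 16p = 10 ⇒ p = 5/8, and the value is (11)·(5/8) − 4 = 23/8.
For the defender: with q = P(Hold), equating Land's and Sea's payoffs gives 6q + 1 = −10q + 6 ⇒ q = 5/16.

5/16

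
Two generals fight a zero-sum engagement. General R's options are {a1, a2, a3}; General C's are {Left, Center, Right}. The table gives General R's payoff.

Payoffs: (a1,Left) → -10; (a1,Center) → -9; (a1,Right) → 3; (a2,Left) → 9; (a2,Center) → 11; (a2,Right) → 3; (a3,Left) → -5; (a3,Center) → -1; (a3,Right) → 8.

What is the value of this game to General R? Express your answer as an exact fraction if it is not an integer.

Row minima: a1 → -10, a2 → 3, a3 → -5; maximin = 3.
Column maxima: Left → 9, Center → 11, Right → 8; minimax = 8.
3 ≠ 8, so there is no saddle point; optimal play is mixed.
a1 is strictly dominated by a3, so General R never plays it.
Center is strictly dominated by Left (it gives General R strictly more in every row), so General C never plays it.
On the remaining 2×2 (a2, a3 vs Left, Right):
Let General R play a2 with probability p. Expected payoff against Left: 9p + (-5)(1−p) = 14p − 5; against Right: 3p + 8(1−p) = −5p + 8.
Setting these equal: 14p − 5 = −5p + 8 ⇒ 19p = 13 ⇒ p = 13/19, and the value is (14)·(13/19) − 5 = 87/19.
For General C: with q = P(Left), equating a2's and a3's payoffs gives 6q + 3 = −13q + 8 ⇒ q = 5/19.

87/19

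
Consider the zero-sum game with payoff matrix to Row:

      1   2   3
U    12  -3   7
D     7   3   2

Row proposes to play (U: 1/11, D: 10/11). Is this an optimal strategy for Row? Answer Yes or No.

Yes

Against 1 this mix gives (1/11)·12 + (10/11)·7 = 82/11.
Against 2 this mix gives (1/11)·(-3) + (10/11)·3 = 27/11.
Against 3 this mix gives (1/11)·7 + (10/11)·2 = 27/11.
All of Column's active replies (2, 3) yield 27/11, and no column does worse for Row. The mix makes Column indifferent and guarantees 27/11, so it is optimal.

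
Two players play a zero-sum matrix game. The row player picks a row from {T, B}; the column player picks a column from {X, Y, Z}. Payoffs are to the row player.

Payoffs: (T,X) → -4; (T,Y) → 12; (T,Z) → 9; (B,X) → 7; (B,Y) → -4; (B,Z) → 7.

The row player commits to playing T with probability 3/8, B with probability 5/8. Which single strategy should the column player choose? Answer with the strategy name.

If the column player plays X, the row player's expected payoff is (3/8)·(-4) + (5/8)·7 = 23/8.
If the column player plays Y, the row player's expected payoff is (3/8)·12 + (5/8)·(-4) = 2.
If the column player plays Z, the row player's expected payoff is (3/8)·9 + (5/8)·7 = 31/4.
The column player minimizes the row player's payoff; the smallest is 2, so the best response is Y.

Y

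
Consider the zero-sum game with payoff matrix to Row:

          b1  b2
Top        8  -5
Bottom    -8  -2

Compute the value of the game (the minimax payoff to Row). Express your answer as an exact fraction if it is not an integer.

Row minima: Top → -5, Bottom → -8; maximin = -5.
Column maxima: b1 → 8, b2 → -2; minimax = -2.
-5 ≠ -2, so there is no saddle point; optimal play is mixed.
Let Row play Top with probability p. Expected payoff against b1: 8p + (-8)(1−p) = 16p − 8; against b2: (-5)p + (-2)(1−p) = −3p − 2.
Setting these equal: 16p − 8 = −3p − 2 ⇒ 19p = 6 ⇒ p = 6/19, and the value is (16)·(6/19) − 8 = -56/19.
For Column: with q = P(b1), equating Top's and Bottom's payoffs gives 13q − 5 = −6q − 2 ⇒ q = 3/19.

-56/19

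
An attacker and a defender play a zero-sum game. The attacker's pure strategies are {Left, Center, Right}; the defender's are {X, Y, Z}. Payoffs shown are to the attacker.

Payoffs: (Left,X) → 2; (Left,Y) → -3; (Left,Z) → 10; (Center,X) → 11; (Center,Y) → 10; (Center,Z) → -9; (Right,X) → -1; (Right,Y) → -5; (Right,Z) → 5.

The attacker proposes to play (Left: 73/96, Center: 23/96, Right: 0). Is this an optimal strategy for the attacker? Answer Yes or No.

No

Against X this mix gives (73/96)·2 + (23/96)·11 = 133/32.
Against Y this mix gives (73/96)·(-3) + (23/96)·10 = 11/96.
Against Z this mix gives (73/96)·10 + (23/96)·(-9) = 523/96.
The defender will play Y, holding the attacker to 11/96. Shifting weight toward the row that does better against Y would raise this floor (the equalizing mix achieves 73/32 against both Y and Z), so the proposed strategy is not optimal.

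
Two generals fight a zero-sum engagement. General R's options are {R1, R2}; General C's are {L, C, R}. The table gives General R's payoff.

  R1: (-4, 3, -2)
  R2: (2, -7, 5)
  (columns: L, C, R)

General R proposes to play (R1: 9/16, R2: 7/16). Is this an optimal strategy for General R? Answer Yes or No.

Against L this mix gives (9/16)·(-4) + (7/16)·2 = -11/8.
Against C this mix gives (9/16)·3 + (7/16)·(-7) = -11/8.
Against R this mix gives (9/16)·(-2) + (7/16)·5 = 17/16.
All of General C's active replies (L, C) yield -11/8, and no column does worse for General R. The mix makes General C indifferent and guarantees -11/8, so it is optimal.

Yes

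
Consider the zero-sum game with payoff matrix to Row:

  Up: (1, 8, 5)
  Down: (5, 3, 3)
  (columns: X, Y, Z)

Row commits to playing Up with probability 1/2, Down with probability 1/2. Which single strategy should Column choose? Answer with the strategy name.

X

If Column plays X, Row's expected payoff is (1/2)·1 + (1/2)·5 = 3.
If Column plays Y, Row's expected payoff is (1/2)·8 + (1/2)·3 = 11/2.
If Column plays Z, Row's expected payoff is (1/2)·5 + (1/2)·3 = 4.
Column minimizes Row's payoff; the smallest is 3, so the best response is X.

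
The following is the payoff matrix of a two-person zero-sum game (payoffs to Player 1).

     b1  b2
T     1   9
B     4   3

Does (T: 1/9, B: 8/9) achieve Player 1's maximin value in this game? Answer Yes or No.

Against b1 this mix gives (1/9)·1 + (8/9)·4 = 11/3.
Against b2 this mix gives (1/9)·9 + (8/9)·3 = 11/3.
All of Player 2's active replies (b1, b2) yield 11/3, and no column does worse for Player 1. The mix makes Player 2 indifferent and guarantees 11/3, so it is optimal.

Yes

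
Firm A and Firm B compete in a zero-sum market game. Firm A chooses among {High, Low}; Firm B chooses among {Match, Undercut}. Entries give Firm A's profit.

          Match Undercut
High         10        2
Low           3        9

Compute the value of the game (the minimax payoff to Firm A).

Row minima: High → 2, Low → 3; maximin = 3.
Column maxima: Match → 10, Undercut → 9; minimax = 9.
3 ≠ 9, so there is no saddle point; optimal play is mixed.
Let Firm A play High with probability p. Expected payoff against Match: 10p + 3(1−p) = 7p + 3; against Undercut: 2p + 9(1−p) = −7p + 9.
Setting these equal: 7p + 3 = −7p + 9 ⇒ 14p = 6 ⇒ p = 3/7, and the value is (7)·(3/7) + 3 = 6.
For Firm B: with q = P(Match), equating High's and Low's payoffs gives 8q + 2 = −6q + 9 ⇒ q = 1/2.

6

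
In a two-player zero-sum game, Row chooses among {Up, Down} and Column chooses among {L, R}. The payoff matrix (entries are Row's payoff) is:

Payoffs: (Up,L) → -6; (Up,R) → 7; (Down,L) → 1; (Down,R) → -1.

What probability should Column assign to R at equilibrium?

7/15

Row minima: Up → -6, Down → -1; maximin = -1.
Column maxima: L → 1, R → 7; minimax = 1.
-1 ≠ 1, so there is no saddle point; optimal play is mixed.
Let Row play Up with probability p. Expected payoff against L: (-6)p + 1(1−p) = −7p + 1; against R: 7p + (-1)(1−p) = 8p − 1.
Setting these equal: −7p + 1 = 8p − 1 ⇒ −15p = -2 ⇒ p = 2/15, and the value is (-7)·(2/15) + 1 = 1/15.
For Column: with q = P(L), equating Up's and Down's payoffs gives −13q + 7 = 2q − 1 ⇒ q = 8/15.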